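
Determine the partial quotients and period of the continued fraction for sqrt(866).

Write x_i = (sqrt(866) + m_i)/d_i with (m_0, d_0) = (0, 1). a_0 = floor(sqrt(866)) = 29, since 29^2 = 841 <= 866 < 900 = 30^2.
Iterate m_{i+1} = d_i*a_i - m_i, d_{i+1} = (866 - m_{i+1}^2)/d_i, a_{i+1} = floor((a_0 + m_{i+1})/d_{i+1}):
  m_1 = 1*29 - 0 = 29, d_1 = (866 - 29^2)/1 = 25/1 = 25, a_1 = floor((29 + 29)/25) = 2.
  m_2 = 25*2 - 29 = 21, d_2 = (866 - 21^2)/25 = 425/25 = 17, a_2 = floor((29 + 21)/17) = 2.
  m_3 = 17*2 - 21 = 13, d_3 = (866 - 13^2)/17 = 697/17 = 41, a_3 = floor((29 + 13)/41) = 1.
  m_4 = 41*1 - 13 = 28, d_4 = (866 - 28^2)/41 = 82/41 = 2, a_4 = floor((29 + 28)/2) = 28.
  m_5 = 2*28 - 28 = 28, d_5 = (866 - 28^2)/2 = 82/2 = 41, a_5 = floor((29 + 28)/41) = 1.
  m_6 = 41*1 - 28 = 13, d_6 = (866 - 13^2)/41 = 697/41 = 17, a_6 = floor((29 + 13)/17) = 2.
  m_7 = 17*2 - 13 = 21, d_7 = (866 - 21^2)/17 = 425/17 = 25, a_7 = floor((29 + 21)/25) = 2.
  m_8 = 25*2 - 21 = 29, d_8 = (866 - 29^2)/25 = 25/25 = 1, a_8 = floor((29 + 29)/1) = 58.
  m_9 = 1*58 - 29 = 29, d_9 = (866 - 29^2)/1 = 25/1 = 25: (m_9, d_9) = (m_1, d_1) = (29, 25), so from here the quotients repeat a_1, ..., a_8; the period length is 8.
Hence the expansion of sqrt(866) is a_0 = 29 followed by the repeating block 2, 2, 1, 28, 1, 2, 2, 58 (period 8).

[29; (2, 2, 1, 28, 1, 2, 2, 58)]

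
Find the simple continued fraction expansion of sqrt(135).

Write x_i = (sqrt(135) + m_i)/d_i with (m_0, d_0) = (0, 1). a_0 = floor(sqrt(135)) = 11, since 11^2 = 121 <= 135 < 144 = 12^2.
Iterate m_{i+1} = d_i*a_i - m_i, d_{i+1} = (135 - m_{i+1}^2)/d_i, a_{i+1} = floor((a_0 + m_{i+1})/d_{i+1}):
  m_1 = 1*11 - 0 = 11, d_1 = (135 - 11^2)/1 = 14/1 = 14, a_1 = floor((11 + 11)/14) = 1.
  m_2 = 14*1 - 11 = 3, d_2 = (135 - 3^2)/14 = 126/14 = 9, a_2 = floor((11 + 3)/9) = 1.
  m_3 = 9*1 - 3 = 6, d_3 = (135 - 6^2)/9 = 99/9 = 11, a_3 = floor((11 + 6)/11) = 1.
  m_4 = 11*1 - 6 = 5, d_4 = (135 - 5^2)/11 = 110/11 = 10, a_4 = floor((11 + 5)/10) = 1.
  m_5 = 10*1 - 5 = 5, d_5 = (135 - 5^2)/10 = 110/10 = 11, a_5 = floor((11 + 5)/11) = 1.
  m_6 = 11*1 - 5 = 6, d_6 = (135 - 6^2)/11 = 99/11 = 9, a_6 = floor((11 + 6)/9) = 1.
  m_7 = 9*1 - 6 = 3, d_7 = (135 - 3^2)/9 = 126/9 = 14, a_7 = floor((11 + 3)/14) = 1.
  m_8 = 14*1 - 3 = 11, d_8 = (135 - 11^2)/14 = 14/14 = 1, a_8 = floor((11 + 11)/1) = 22.
  m_9 = 1*22 - 11 = 11, d_9 = (135 - 11^2)/1 = 14/1 = 14: (m_9, d_9) = (m_1, d_1) = (11, 14), so from here the quotients repeat a_1, ..., a_8; the period length is 8.
Hence the expansion of sqrt(135) is a_0 = 11 followed by the repeating block 1, 1, 1, 1, 1, 1, 1, 22 (period 8).

[11; (1, 1, 1, 1, 1, 1, 1, 22)]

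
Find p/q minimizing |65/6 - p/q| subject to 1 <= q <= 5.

Expand x = 65/6 as a continued fraction with the Euclidean algorithm:
  65 = 10*6 + 5, so a_0 = 10.
  6 = 1*5 + 1, so a_1 = 1.
  5 = 5*1 + 0, so a_2 = 5.
so x = [10; 1, 5].
Convergents (p_i = a_i*p_{i-1} + p_{i-2}, q_i = a_i*q_{i-1} + q_{i-2} with p_{-2}=0, p_{-1}=1, q_{-2}=1, q_{-1}=0), until the denominator exceeds 5:
  i=0: a_0=10, p_0 = 10*1 + 0 = 10, q_0 = 10*0 + 1 = 1.
  i=1: a_1=1, p_1 = 1*10 + 1 = 11, q_1 = 1*1 + 0 = 1.
  i=2: a_2=5, p_2 = 5*11 + 10 = 65, q_2 = 5*1 + 1 = 6.
q_2 = 6 > 5, so the last convergent with denominator <= 5 is p_1/q_1 = 11/1.
The closest fraction with denominator <= 5 is either p_1/q_1 or the intermediate fraction (k*p_1 + p_0)/(k*q_1 + q_0) with the largest k >= 1 whose denominator stays <= 5; these approach x as k grows, and every other convergent or intermediate fraction in range is farther away.
Largest k: floor((5 - q_0)/q_1) = floor((5 - 1)/1) = 4.
That gives (4*11 + 10)/(4*1 + 1) = 54/5.
Compare the errors: |x - 11/1| = |65*1 - 11*6|/(6*1) = 1/6, and |x - 54/5| = |65*5 - 54*6|/(6*5) = 1/30.
Cross-multiplying, 1*6 = 6 < 30 = 1*30, so 1/30 is smaller: the intermediate fraction 54/5 is closer to x than 11/1.

54/5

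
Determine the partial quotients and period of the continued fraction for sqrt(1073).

[32; (1, 3, 9, 9, 3, 1, 64)]

Write x_i = (sqrt(1073) + m_i)/d_i with (m_0, d_0) = (0, 1). a_0 = floor(sqrt(1073)) = 32, since 32^2 = 1024 <= 1073 < 1089 = 33^2.
Iterate m_{i+1} = d_i*a_i - m_i, d_{i+1} = (1073 - m_{i+1}^2)/d_i, a_{i+1} = floor((a_0 + m_{i+1})/d_{i+1}):
  m_1 = 1*32 - 0 = 32, d_1 = (1073 - 32^2)/1 = 49/1 = 49, a_1 = floor((32 + 32)/49) = 1.
  m_2 = 49*1 - 32 = 17, d_2 = (1073 - 17^2)/49 = 784/49 = 16, a_2 = floor((32 + 17)/16) = 3.
  m_3 = 16*3 - 17 = 31, d_3 = (1073 - 31^2)/16 = 112/16 = 7, a_3 = floor((32 + 31)/7) = 9.
  m_4 = 7*9 - 31 = 32, d_4 = (1073 - 32^2)/7 = 49/7 = 7, a_4 = floor((32 + 32)/7) = 9.
  m_5 = 7*9 - 32 = 31, d_5 = (1073 - 31^2)/7 = 112/7 = 16, a_5 = floor((32 + 31)/16) = 3.
  m_6 = 16*3 - 31 = 17, d_6 = (1073 - 17^2)/16 = 784/16 = 49, a_6 = floor((32 + 17)/49) = 1.
  m_7 = 49*1 - 17 = 32, d_7 = (1073 - 32^2)/49 = 49/49 = 1, a_7 = floor((32 + 32)/1) = 64.
  m_8 = 1*64 - 32 = 32, d_8 = (1073 - 32^2)/1 = 49/1 = 49: (m_8, d_8) = (m_1, d_1) = (32, 49), so from here the quotients repeat a_1, ..., a_7; the period length is 7.
Hence the expansion of sqrt(1073) is a_0 = 32 followed by the repeating block 1, 3, 9, 9, 3, 1, 64 (period 7).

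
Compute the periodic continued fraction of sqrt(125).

Write x_i = (sqrt(125) + m_i)/d_i with (m_0, d_0) = (0, 1). a_0 = floor(sqrt(125)) = 11, since 11^2 = 121 <= 125 < 144 = 12^2.
Iterate m_{i+1} = d_i*a_i - m_i, d_{i+1} = (125 - m_{i+1}^2)/d_i, a_{i+1} = floor((a_0 + m_{i+1})/d_{i+1}):
  m_1 = 1*11 - 0 = 11, d_1 = (125 - 11^2)/1 = 4/1 = 4, a_1 = floor((11 + 11)/4) = 5.
  m_2 = 4*5 - 11 = 9, d_2 = (125 - 9^2)/4 = 44/4 = 11, a_2 = floor((11 + 9)/11) = 1.
  m_3 = 11*1 - 9 = 2, d_3 = (125 - 2^2)/11 = 121/11 = 11, a_3 = floor((11 + 2)/11) = 1.
  m_4 = 11*1 - 2 = 9, d_4 = (125 - 9^2)/11 = 44/11 = 4, a_4 = floor((11 + 9)/4) = 5.
  m_5 = 4*5 - 9 = 11, d_5 = (125 - 11^2)/4 = 4/4 = 1, a_5 = floor((11 + 11)/1) = 22.
  m_6 = 1*22 - 11 = 11, d_6 = (125 - 11^2)/1 = 4/1 = 4: (m_6, d_6) = (m_1, d_1) = (11, 4), so from here the quotients repeat a_1, ..., a_5; the period length is 5.
Hence the expansion of sqrt(125) is a_0 = 11 followed by the repeating block 5, 1, 1, 5, 22 (period 5).

[11; (5, 1, 1, 5, 22)]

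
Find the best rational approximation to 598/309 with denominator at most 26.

29/15

Expand x = 598/309 as a continued fraction with the Euclidean algorithm:
  598 = 1*309 + 289, so a_0 = 1.
  309 = 1*289 + 20, so a_1 = 1.
  289 = 14*20 + 9, so a_2 = 14.
  20 = 2*9 + 2, so a_3 = 2.
  9 = 4*2 + 1, so a_4 = 4.
  2 = 2*1 + 0, so a_5 = 2.
so x = [1; 1, 14, 2, 4, 2].
Convergents (p_i = a_i*p_{i-1} + p_{i-2}, q_i = a_i*q_{i-1} + q_{i-2} with p_{-2}=0, p_{-1}=1, q_{-2}=1, q_{-1}=0), until the denominator exceeds 26:
  i=0: a_0=1, p_0 = 1*1 + 0 = 1, q_0 = 1*0 + 1 = 1.
  i=1: a_1=1, p_1 = 1*1 + 1 = 2, q_1 = 1*1 + 0 = 1.
  i=2: a_2=14, p_2 = 14*2 + 1 = 29, q_2 = 14*1 + 1 = 15.
  i=3: a_3=2, p_3 = 2*29 + 2 = 60, q_3 = 2*15 + 1 = 31.
q_3 = 31 > 26, so the last convergent with denominator <= 26 is p_2/q_2 = 29/15.
The closest fraction with denominator <= 26 is either p_2/q_2 or the intermediate fraction (k*p_2 + p_1)/(k*q_2 + q_1) with the largest k >= 1 whose denominator stays <= 26; these approach x as k grows, and every other convergent or intermediate fraction in range is farther away.
Largest k: floor((26 - q_1)/q_2) = floor((26 - 1)/15) = 1.
That gives (1*29 + 2)/(1*15 + 1) = 31/16.
Compare the errors: |x - 29/15| = |598*15 - 29*309|/(309*15) = 9/4635, and |x - 31/16| = |598*16 - 31*309|/(309*16) = 11/4944.
Cross-multiplying, 9*4944 = 44496 < 50985 = 11*4635, so 9/4635 is smaller: the convergent 29/15 is closer to x than 31/16.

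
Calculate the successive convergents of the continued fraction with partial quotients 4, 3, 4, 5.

Using the convergent recurrence p_i = a_i*p_{i-1} + p_{i-2}, q_i = a_i*q_{i-1} + q_{i-2} with p_{-2}=0, p_{-1}=1, q_{-2}=1, q_{-1}=0:
  i=0: a_0=4, p_0 = 4*1 + 0 = 4, q_0 = 4*0 + 1 = 1.
  i=1: a_1=3, p_1 = 3*4 + 1 = 13, q_1 = 3*1 + 0 = 3.
  i=2: a_2=4, p_2 = 4*13 + 4 = 56, q_2 = 4*3 + 1 = 13.
  i=3: a_3=5, p_3 = 5*56 + 13 = 293, q_3 = 5*13 + 3 = 68.

4/1, 13/3, 56/13, 293/68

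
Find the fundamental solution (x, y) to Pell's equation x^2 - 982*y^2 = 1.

(x, y) = (8837, 282)

First expand sqrt(982) as a continued fraction. With x_i = (sqrt(982) + m_i)/d_i and (m_0, d_0) = (0, 1): a_0 = floor(sqrt(982)) = 31, since 31^2 = 961 <= 982 < 1024 = 32^2.
Iterate m_{i+1} = d_i*a_i - m_i, d_{i+1} = (982 - m_{i+1}^2)/d_i, a_{i+1} = floor((a_0 + m_{i+1})/d_{i+1}):
  m_1 = 1*31 - 0 = 31, d_1 = (982 - 31^2)/1 = 21/1 = 21, a_1 = floor((31 + 31)/21) = 2.
  m_2 = 21*2 - 31 = 11, d_2 = (982 - 11^2)/21 = 861/21 = 41, a_2 = floor((31 + 11)/41) = 1.
  m_3 = 41*1 - 11 = 30, d_3 = (982 - 30^2)/41 = 82/41 = 2, a_3 = floor((31 + 30)/2) = 30.
  m_4 = 2*30 - 30 = 30, d_4 = (982 - 30^2)/2 = 82/2 = 41, a_4 = floor((31 + 30)/41) = 1.
  m_5 = 41*1 - 30 = 11, d_5 = (982 - 11^2)/41 = 861/41 = 21, a_5 = floor((31 + 11)/21) = 2.
  m_6 = 21*2 - 11 = 31, d_6 = (982 - 31^2)/21 = 21/21 = 1, a_6 = floor((31 + 31)/1) = 62.
  m_7 = 1*62 - 31 = 31, d_7 = (982 - 31^2)/1 = 21/1 = 21: (m_7, d_7) = (m_1, d_1) = (31, 21), so from here the quotients repeat a_1, ..., a_6; the period length is 6.
So sqrt(982) = [31; (2, 1, 30, 1, 2, 62)] with period length k = 6.
k is even, so the fundamental solution of x^2 - 982y^2 = 1 is (p_{k-1}, q_{k-1}) = (p_5, q_5); compute convergents through index 5.
Convergents (p_i = a_i*p_{i-1} + p_{i-2}, q_i = a_i*q_{i-1} + q_{i-2} with p_{-2}=0, p_{-1}=1, q_{-2}=1, q_{-1}=0):
  i=0: a_0=31, p_0 = 31*1 + 0 = 31, q_0 = 31*0 + 1 = 1.
  i=1: a_1=2, p_1 = 2*31 + 1 = 63, q_1 = 2*1 + 0 = 2.
  i=2: a_2=1, p_2 = 1*63 + 31 = 94, q_2 = 1*2 + 1 = 3.
  i=3: a_3=30, p_3 = 30*94 + 63 = 2883, q_3 = 30*3 + 2 = 92.
  i=4: a_4=1, p_4 = 1*2883 + 94 = 2977, q_4 = 1*92 + 3 = 95.
  i=5: a_5=2, p_5 = 2*2977 + 2883 = 8837, q_5 = 2*95 + 92 = 282.
Check: 8837^2 - 982*282^2 = 78092569 - 78092568 = 1, so (x, y) = (8837, 282) solves the equation, and by the theorem it is the least positive solution.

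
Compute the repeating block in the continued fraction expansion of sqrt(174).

[13; (5, 4, 5, 26)]

Write x_i = (sqrt(174) + m_i)/d_i with (m_0, d_0) = (0, 1). a_0 = floor(sqrt(174)) = 13, since 13^2 = 169 <= 174 < 196 = 14^2.
Iterate m_{i+1} = d_i*a_i - m_i, d_{i+1} = (174 - m_{i+1}^2)/d_i, a_{i+1} = floor((a_0 + m_{i+1})/d_{i+1}):
  m_1 = 1*13 - 0 = 13, d_1 = (174 - 13^2)/1 = 5/1 = 5, a_1 = floor((13 + 13)/5) = 5.
  m_2 = 5*5 - 13 = 12, d_2 = (174 - 12^2)/5 = 30/5 = 6, a_2 = floor((13 + 12)/6) = 4.
  m_3 = 6*4 - 12 = 12, d_3 = (174 - 12^2)/6 = 30/6 = 5, a_3 = floor((13 + 12)/5) = 5.
  m_4 = 5*5 - 12 = 13, d_4 = (174 - 13^2)/5 = 5/5 = 1, a_4 = floor((13 + 13)/1) = 26.
  m_5 = 1*26 - 13 = 13, d_5 = (174 - 13^2)/1 = 5/1 = 5: (m_5, d_5) = (m_1, d_1) = (13, 5), so from here the quotients repeat a_1, ..., a_4; the period length is 4.
Hence the expansion of sqrt(174) is a_0 = 13 followed by the repeating block 5, 4, 5, 26 (period 4).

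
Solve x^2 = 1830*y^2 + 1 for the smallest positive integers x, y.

First expand sqrt(1830) as a continued fraction. With x_i = (sqrt(1830) + m_i)/d_i and (m_0, d_0) = (0, 1): a_0 = floor(sqrt(1830)) = 42, since 42^2 = 1764 <= 1830 < 1849 = 43^2.
Iterate m_{i+1} = d_i*a_i - m_i, d_{i+1} = (1830 - m_{i+1}^2)/d_i, a_{i+1} = floor((a_0 + m_{i+1})/d_{i+1}):
  m_1 = 1*42 - 0 = 42, d_1 = (1830 - 42^2)/1 = 66/1 = 66, a_1 = floor((42 + 42)/66) = 1.
  m_2 = 66*1 - 42 = 24, d_2 = (1830 - 24^2)/66 = 1254/66 = 19, a_2 = floor((42 + 24)/19) = 3.
  m_3 = 19*3 - 24 = 33, d_3 = (1830 - 33^2)/19 = 741/19 = 39, a_3 = floor((42 + 33)/39) = 1.
  m_4 = 39*1 - 33 = 6, d_4 = (1830 - 6^2)/39 = 1794/39 = 46, a_4 = floor((42 + 6)/46) = 1.
  m_5 = 46*1 - 6 = 40, d_5 = (1830 - 40^2)/46 = 230/46 = 5, a_5 = floor((42 + 40)/5) = 16.
  m_6 = 5*16 - 40 = 40, d_6 = (1830 - 40^2)/5 = 230/5 = 46, a_6 = floor((42 + 40)/46) = 1.
  m_7 = 46*1 - 40 = 6, d_7 = (1830 - 6^2)/46 = 1794/46 = 39, a_7 = floor((42 + 6)/39) = 1.
  m_8 = 39*1 - 6 = 33, d_8 = (1830 - 33^2)/39 = 741/39 = 19, a_8 = floor((42 + 33)/19) = 3.
  m_9 = 19*3 - 33 = 24, d_9 = (1830 - 24^2)/19 = 1254/19 = 66, a_9 = floor((42 + 24)/66) = 1.
  m_10 = 66*1 - 24 = 42, d_10 = (1830 - 42^2)/66 = 66/66 = 1, a_10 = floor((42 + 42)/1) = 84.
  m_11 = 1*84 - 42 = 42, d_11 = (1830 - 42^2)/1 = 66/1 = 66: (m_11, d_11) = (m_1, d_1) = (42, 66), so from here the quotients repeat a_1, ..., a_10; the period length is 10.
So sqrt(1830) = [42; (1, 3, 1, 1, 16, 1, 1, 3, 1, 84)] with period length k = 10.
k is even, so the fundamental solution of x^2 - 1830y^2 = 1 is (p_{k-1}, q_{k-1}) = (p_9, q_9); compute convergents through index 9.
Convergents (p_i = a_i*p_{i-1} + p_{i-2}, q_i = a_i*q_{i-1} + q_{i-2} with p_{-2}=0, p_{-1}=1, q_{-2}=1, q_{-1}=0):
  i=0: a_0=42, p_0 = 42*1 + 0 = 42, q_0 = 42*0 + 1 = 1.
  i=1: a_1=1, p_1 = 1*42 + 1 = 43, q_1 = 1*1 + 0 = 1.
  i=2: a_2=3, p_2 = 3*43 + 42 = 171, q_2 = 3*1 + 1 = 4.
  i=3: a_3=1, p_3 = 1*171 + 43 = 214, q_3 = 1*4 + 1 = 5.
  i=4: a_4=1, p_4 = 1*214 + 171 = 385, q_4 = 1*5 + 4 = 9.
  i=5: a_5=16, p_5 = 16*385 + 214 = 6374, q_5 = 16*9 + 5 = 149.
  i=6: a_6=1, p_6 = 1*6374 + 385 = 6759, q_6 = 1*149 + 9 = 158.
  i=7: a_7=1, p_7 = 1*6759 + 6374 = 13133, q_7 = 1*158 + 149 = 307.
  i=8: a_8=3, p_8 = 3*13133 + 6759 = 46158, q_8 = 3*307 + 158 = 1079.
  i=9: a_9=1, p_9 = 1*46158 + 13133 = 59291, q_9 = 1*1079 + 307 = 1386.
Check: 59291^2 - 1830*1386^2 = 3515422681 - 3515422680 = 1, so (x, y) = (59291, 1386) solves the equation, and by the theorem it is the least positive solution.

(x, y) = (59291, 1386)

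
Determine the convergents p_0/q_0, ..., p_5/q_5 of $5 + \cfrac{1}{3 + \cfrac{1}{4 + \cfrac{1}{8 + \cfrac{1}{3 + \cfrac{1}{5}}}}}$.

5/1, 16/3, 69/13, 568/107, 1773/334, 9433/1777

Using the convergent recurrence p_i = a_i*p_{i-1} + p_{i-2}, q_i = a_i*q_{i-1} + q_{i-2} with p_{-2}=0, p_{-1}=1, q_{-2}=1, q_{-1}=0:
  i=0: a_0=5, p_0 = 5*1 + 0 = 5, q_0 = 5*0 + 1 = 1.
  i=1: a_1=3, p_1 = 3*5 + 1 = 16, q_1 = 3*1 + 0 = 3.
  i=2: a_2=4, p_2 = 4*16 + 5 = 69, q_2 = 4*3 + 1 = 13.
  i=3: a_3=8, p_3 = 8*69 + 16 = 568, q_3 = 8*13 + 3 = 107.
  i=4: a_4=3, p_4 = 3*568 + 69 = 1773, q_4 = 3*107 + 13 = 334.
  i=5: a_5=5, p_5 = 5*1773 + 568 = 9433, q_5 = 5*334 + 107 = 1777.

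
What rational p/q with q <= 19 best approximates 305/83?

Expand x = 305/83 as a continued fraction with the Euclidean algorithm:
  305 = 3*83 + 56, so a_0 = 3.
  83 = 1*56 + 27, so a_1 = 1.
  56 = 2*27 + 2, so a_2 = 2.
  27 = 13*2 + 1, so a_3 = 13.
  2 = 2*1 + 0, so a_4 = 2.
so x = [3; 1, 2, 13, 2].
Convergents (p_i = a_i*p_{i-1} + p_{i-2}, q_i = a_i*q_{i-1} + q_{i-2} with p_{-2}=0, p_{-1}=1, q_{-2}=1, q_{-1}=0), until the denominator exceeds 19:
  i=0: a_0=3, p_0 = 3*1 + 0 = 3, q_0 = 3*0 + 1 = 1.
  i=1: a_1=1, p_1 = 1*3 + 1 = 4, q_1 = 1*1 + 0 = 1.
  i=2: a_2=2, p_2 = 2*4 + 3 = 11, q_2 = 2*1 + 1 = 3.
  i=3: a_3=13, p_3 = 13*11 + 4 = 147, q_3 = 13*3 + 1 = 40.
q_3 = 40 > 19, so the last convergent with denominator <= 19 is p_2/q_2 = 11/3.
The closest fraction with denominator <= 19 is either p_2/q_2 or the intermediate fraction (k*p_2 + p_1)/(k*q_2 + q_1) with the largest k >= 1 whose denominator stays <= 19; these approach x as k grows, and every other convergent or intermediate fraction in range is farther away.
Largest k: floor((19 - q_1)/q_2) = floor((19 - 1)/3) = 6.
That gives (6*11 + 4)/(6*3 + 1) = 70/19.
Compare the errors: |x - 11/3| = |305*3 - 11*83|/(83*3) = 2/249, and |x - 70/19| = |305*19 - 70*83|/(83*19) = 15/1577.
Cross-multiplying, 2*1577 = 3154 < 3735 = 15*249, so 2/249 is smaller: the convergent 11/3 is closer to x than 70/19.

11/3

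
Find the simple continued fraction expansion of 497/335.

[1; 2, 14, 1, 2, 1, 2]

Run the Euclidean algorithm on 497 and 335; the successive quotients are the partial quotients a_0, a_1, ... (each step inverts the fractional part left over by the previous one):
  497 = 1*335 + 162, so a_0 = 1.
  335 = 2*162 + 11, so a_1 = 2.
  162 = 14*11 + 8, so a_2 = 14.
  11 = 1*8 + 3, so a_3 = 1.
  8 = 2*3 + 2, so a_4 = 2.
  3 = 1*2 + 1, so a_5 = 1.
  2 = 2*1 + 0, so a_6 = 2.
The remainder reaches 0 after 7 divisions, so the expansion has 7 partial quotients, read off in order.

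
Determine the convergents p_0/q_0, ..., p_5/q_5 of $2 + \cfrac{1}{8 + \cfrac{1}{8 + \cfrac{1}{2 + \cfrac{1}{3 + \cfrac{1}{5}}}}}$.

2/1, 17/8, 138/65, 293/138, 1017/479, 5378/2533

Using the convergent recurrence p_i = a_i*p_{i-1} + p_{i-2}, q_i = a_i*q_{i-1} + q_{i-2} with p_{-2}=0, p_{-1}=1, q_{-2}=1, q_{-1}=0:
  i=0: a_0=2, p_0 = 2*1 + 0 = 2, q_0 = 2*0 + 1 = 1.
  i=1: a_1=8, p_1 = 8*2 + 1 = 17, q_1 = 8*1 + 0 = 8.
  i=2: a_2=8, p_2 = 8*17 + 2 = 138, q_2 = 8*8 + 1 = 65.
  i=3: a_3=2, p_3 = 2*138 + 17 = 293, q_3 = 2*65 + 8 = 138.
  i=4: a_4=3, p_4 = 3*293 + 138 = 1017, q_4 = 3*138 + 65 = 479.
  i=5: a_5=5, p_5 = 5*1017 + 293 = 5378, q_5 = 5*479 + 138 = 2533.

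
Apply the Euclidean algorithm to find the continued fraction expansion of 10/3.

[3; 3]

Run the Euclidean algorithm on 10 and 3; the successive quotients are the partial quotients a_0, a_1, ... (each step inverts the fractional part left over by the previous one):
  10 = 3*3 + 1, so a_0 = 3.
  3 = 3*1 + 0, so a_1 = 3.
The remainder reaches 0 after 2 divisions, so the expansion has 2 partial quotients, read off in order.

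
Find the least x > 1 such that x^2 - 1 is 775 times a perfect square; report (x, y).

First expand sqrt(775) as a continued fraction. With x_i = (sqrt(775) + m_i)/d_i and (m_0, d_0) = (0, 1): a_0 = floor(sqrt(775)) = 27, since 27^2 = 729 <= 775 < 784 = 28^2.
Iterate m_{i+1} = d_i*a_i - m_i, d_{i+1} = (775 - m_{i+1}^2)/d_i, a_{i+1} = floor((a_0 + m_{i+1})/d_{i+1}):
  m_1 = 1*27 - 0 = 27, d_1 = (775 - 27^2)/1 = 46/1 = 46, a_1 = floor((27 + 27)/46) = 1.
  m_2 = 46*1 - 27 = 19, d_2 = (775 - 19^2)/46 = 414/46 = 9, a_2 = floor((27 + 19)/9) = 5.
  m_3 = 9*5 - 19 = 26, d_3 = (775 - 26^2)/9 = 99/9 = 11, a_3 = floor((27 + 26)/11) = 4.
  m_4 = 11*4 - 26 = 18, d_4 = (775 - 18^2)/11 = 451/11 = 41, a_4 = floor((27 + 18)/41) = 1.
  m_5 = 41*1 - 18 = 23, d_5 = (775 - 23^2)/41 = 246/41 = 6, a_5 = floor((27 + 23)/6) = 8.
  m_6 = 6*8 - 23 = 25, d_6 = (775 - 25^2)/6 = 150/6 = 25, a_6 = floor((27 + 25)/25) = 2.
  m_7 = 25*2 - 25 = 25, d_7 = (775 - 25^2)/25 = 150/25 = 6, a_7 = floor((27 + 25)/6) = 8.
  m_8 = 6*8 - 25 = 23, d_8 = (775 - 23^2)/6 = 246/6 = 41, a_8 = floor((27 + 23)/41) = 1.
  m_9 = 41*1 - 23 = 18, d_9 = (775 - 18^2)/41 = 451/41 = 11, a_9 = floor((27 + 18)/11) = 4.
  m_10 = 11*4 - 18 = 26, d_10 = (775 - 26^2)/11 = 99/11 = 9, a_10 = floor((27 + 26)/9) = 5.
  m_11 = 9*5 - 26 = 19, d_11 = (775 - 19^2)/9 = 414/9 = 46, a_11 = floor((27 + 19)/46) = 1.
  m_12 = 46*1 - 19 = 27, d_12 = (775 - 27^2)/46 = 46/46 = 1, a_12 = floor((27 + 27)/1) = 54.
  m_13 = 1*54 - 27 = 27, d_13 = (775 - 27^2)/1 = 46/1 = 46: (m_13, d_13) = (m_1, d_1) = (27, 46), so from here the quotients repeat a_1, ..., a_12; the period length is 12.
So sqrt(775) = [27; (1, 5, 4, 1, 8, 2, 8, 1, 4, 5, 1, 54)] with period length k = 12.
k is even, so the fundamental solution of x^2 - 775y^2 = 1 is (p_{k-1}, q_{k-1}) = (p_11, q_11); compute convergents through index 11.
Convergents (p_i = a_i*p_{i-1} + p_{i-2}, q_i = a_i*q_{i-1} + q_{i-2} with p_{-2}=0, p_{-1}=1, q_{-2}=1, q_{-1}=0):
  i=0: a_0=27, p_0 = 27*1 + 0 = 27, q_0 = 27*0 + 1 = 1.
  i=1: a_1=1, p_1 = 1*27 + 1 = 28, q_1 = 1*1 + 0 = 1.
  i=2: a_2=5, p_2 = 5*28 + 27 = 167, q_2 = 5*1 + 1 = 6.
  i=3: a_3=4, p_3 = 4*167 + 28 = 696, q_3 = 4*6 + 1 = 25.
  i=4: a_4=1, p_4 = 1*696 + 167 = 863, q_4 = 1*25 + 6 = 31.
  i=5: a_5=8, p_5 = 8*863 + 696 = 7600, q_5 = 8*31 + 25 = 273.
  i=6: a_6=2, p_6 = 2*7600 + 863 = 16063, q_6 = 2*273 + 31 = 577.
  i=7: a_7=8, p_7 = 8*16063 + 7600 = 136104, q_7 = 8*577 + 273 = 4889.
  i=8: a_8=1, p_8 = 1*136104 + 16063 = 152167, q_8 = 1*4889 + 577 = 5466.
  i=9: a_9=4, p_9 = 4*152167 + 136104 = 744772, q_9 = 4*5466 + 4889 = 26753.
  i=10: a_10=5, p_10 = 5*744772 + 152167 = 3876027, q_10 = 5*26753 + 5466 = 139231.
  i=11: a_11=1, p_11 = 1*3876027 + 744772 = 4620799, q_11 = 1*139231 + 26753 = 165984.
Check: 4620799^2 - 775*165984^2 = 21351783398401 - 21351783398400 = 1, so (x, y) = (4620799, 165984) solves the equation, and by the theorem it is the least positive solution.

(x, y) = (4620799, 165984)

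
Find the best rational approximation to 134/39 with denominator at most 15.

Expand x = 134/39 as a continued fraction with the Euclidean algorithm:
  134 = 3*39 + 17, so a_0 = 3.
  39 = 2*17 + 5, so a_1 = 2.
  17 = 3*5 + 2, so a_2 = 3.
  5 = 2*2 + 1, so a_3 = 2.
  2 = 2*1 + 0, so a_4 = 2.
so x = [3; 2, 3, 2, 2].
Convergents (p_i = a_i*p_{i-1} + p_{i-2}, q_i = a_i*q_{i-1} + q_{i-2} with p_{-2}=0, p_{-1}=1, q_{-2}=1, q_{-1}=0), until the denominator exceeds 15:
  i=0: a_0=3, p_0 = 3*1 + 0 = 3, q_0 = 3*0 + 1 = 1.
  i=1: a_1=2, p_1 = 2*3 + 1 = 7, q_1 = 2*1 + 0 = 2.
  i=2: a_2=3, p_2 = 3*7 + 3 = 24, q_2 = 3*2 + 1 = 7.
  i=3: a_3=2, p_3 = 2*24 + 7 = 55, q_3 = 2*7 + 2 = 16.
q_3 = 16 > 15, so the last convergent with denominator <= 15 is p_2/q_2 = 24/7.
The closest fraction with denominator <= 15 is either p_2/q_2 or the intermediate fraction (k*p_2 + p_1)/(k*q_2 + q_1) with the largest k >= 1 whose denominator stays <= 15; these approach x as k grows, and every other convergent or intermediate fraction in range is farther away.
Largest k: floor((15 - q_1)/q_2) = floor((15 - 2)/7) = 1.
That gives (1*24 + 7)/(1*7 + 2) = 31/9.
Compare the errors: |x - 24/7| = |134*7 - 24*39|/(39*7) = 2/273, and |x - 31/9| = |134*9 - 31*39|/(39*9) = 3/351.
Cross-multiplying, 2*351 = 702 < 819 = 3*273, so 2/273 is smaller: the convergent 24/7 is closer to x than 31/9.

24/7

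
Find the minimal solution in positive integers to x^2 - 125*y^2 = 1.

First expand sqrt(125) as a continued fraction. With x_i = (sqrt(125) + m_i)/d_i and (m_0, d_0) = (0, 1): a_0 = floor(sqrt(125)) = 11, since 11^2 = 121 <= 125 < 144 = 12^2.
Iterate m_{i+1} = d_i*a_i - m_i, d_{i+1} = (125 - m_{i+1}^2)/d_i, a_{i+1} = floor((a_0 + m_{i+1})/d_{i+1}):
  m_1 = 1*11 - 0 = 11, d_1 = (125 - 11^2)/1 = 4/1 = 4, a_1 = floor((11 + 11)/4) = 5.
  m_2 = 4*5 - 11 = 9, d_2 = (125 - 9^2)/4 = 44/4 = 11, a_2 = floor((11 + 9)/11) = 1.
  m_3 = 11*1 - 9 = 2, d_3 = (125 - 2^2)/11 = 121/11 = 11, a_3 = floor((11 + 2)/11) = 1.
  m_4 = 11*1 - 2 = 9, d_4 = (125 - 9^2)/11 = 44/11 = 4, a_4 = floor((11 + 9)/4) = 5.
  m_5 = 4*5 - 9 = 11, d_5 = (125 - 11^2)/4 = 4/4 = 1, a_5 = floor((11 + 11)/1) = 22.
  m_6 = 1*22 - 11 = 11, d_6 = (125 - 11^2)/1 = 4/1 = 4: (m_6, d_6) = (m_1, d_1) = (11, 4), so from here the quotients repeat a_1, ..., a_5; the period length is 5.
So sqrt(125) = [11; (5, 1, 1, 5, 22)] with period length k = 5.
k is odd, so (p_{k-1}, q_{k-1}) only solves x^2 - 125y^2 = -1 and the fundamental solution of x^2 - 125y^2 = 1 is (p_{2k-1}, q_{2k-1}) = (p_9, q_9); compute convergents through index 9, running through the period twice.
Convergents (p_i = a_i*p_{i-1} + p_{i-2}, q_i = a_i*q_{i-1} + q_{i-2} with p_{-2}=0, p_{-1}=1, q_{-2}=1, q_{-1}=0):
  i=0: a_0=11, p_0 = 11*1 + 0 = 11, q_0 = 11*0 + 1 = 1.
  i=1: a_1=5, p_1 = 5*11 + 1 = 56, q_1 = 5*1 + 0 = 5.
  i=2: a_2=1, p_2 = 1*56 + 11 = 67, q_2 = 1*5 + 1 = 6.
  i=3: a_3=1, p_3 = 1*67 + 56 = 123, q_3 = 1*6 + 5 = 11.
  i=4: a_4=5, p_4 = 5*123 + 67 = 682, q_4 = 5*11 + 6 = 61.
  i=5: a_5=22, p_5 = 22*682 + 123 = 15127, q_5 = 22*61 + 11 = 1353.
  i=6: a_6=5, p_6 = 5*15127 + 682 = 76317, q_6 = 5*1353 + 61 = 6826.
  i=7: a_7=1, p_7 = 1*76317 + 15127 = 91444, q_7 = 1*6826 + 1353 = 8179.
  i=8: a_8=1, p_8 = 1*91444 + 76317 = 167761, q_8 = 1*8179 + 6826 = 15005.
  i=9: a_9=5, p_9 = 5*167761 + 91444 = 930249, q_9 = 5*15005 + 8179 = 83204.
Indeed p_4^2 - 125*q_4^2 = 465124 - 465125 = -1, not +1.
Check: 930249^2 - 125*83204^2 = 865363202001 - 865363202000 = 1, so (x, y) = (930249, 83204) solves the equation, and by the theorem it is the least positive solution.

(x, y) = (930249, 83204)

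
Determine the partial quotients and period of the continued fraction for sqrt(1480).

[38; (2, 8, 19, 8, 2, 76)]

Write x_i = (sqrt(1480) + m_i)/d_i with (m_0, d_0) = (0, 1). a_0 = floor(sqrt(1480)) = 38, since 38^2 = 1444 <= 1480 < 1521 = 39^2.
Iterate m_{i+1} = d_i*a_i - m_i, d_{i+1} = (1480 - m_{i+1}^2)/d_i, a_{i+1} = floor((a_0 + m_{i+1})/d_{i+1}):
  m_1 = 1*38 - 0 = 38, d_1 = (1480 - 38^2)/1 = 36/1 = 36, a_1 = floor((38 + 38)/36) = 2.
  m_2 = 36*2 - 38 = 34, d_2 = (1480 - 34^2)/36 = 324/36 = 9, a_2 = floor((38 + 34)/9) = 8.
  m_3 = 9*8 - 34 = 38, d_3 = (1480 - 38^2)/9 = 36/9 = 4, a_3 = floor((38 + 38)/4) = 19.
  m_4 = 4*19 - 38 = 38, d_4 = (1480 - 38^2)/4 = 36/4 = 9, a_4 = floor((38 + 38)/9) = 8.
  m_5 = 9*8 - 38 = 34, d_5 = (1480 - 34^2)/9 = 324/9 = 36, a_5 = floor((38 + 34)/36) = 2.
  m_6 = 36*2 - 34 = 38, d_6 = (1480 - 38^2)/36 = 36/36 = 1, a_6 = floor((38 + 38)/1) = 76.
  m_7 = 1*76 - 38 = 38, d_7 = (1480 - 38^2)/1 = 36/1 = 36: (m_7, d_7) = (m_1, d_1) = (38, 36), so from here the quotients repeat a_1, ..., a_6; the period length is 6.
Hence the expansion of sqrt(1480) is a_0 = 38 followed by the repeating block 2, 8, 19, 8, 2, 76 (period 6).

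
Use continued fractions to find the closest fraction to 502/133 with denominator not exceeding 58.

117/31

Expand x = 502/133 as a continued fraction with the Euclidean algorithm:
  502 = 3*133 + 103, so a_0 = 3.
  133 = 1*103 + 30, so a_1 = 1.
  103 = 3*30 + 13, so a_2 = 3.
  30 = 2*13 + 4, so a_3 = 2.
  13 = 3*4 + 1, so a_4 = 3.
  4 = 4*1 + 0, so a_5 = 4.
so x = [3; 1, 3, 2, 3, 4].
Convergents (p_i = a_i*p_{i-1} + p_{i-2}, q_i = a_i*q_{i-1} + q_{i-2} with p_{-2}=0, p_{-1}=1, q_{-2}=1, q_{-1}=0), until the denominator exceeds 58:
  i=0: a_0=3, p_0 = 3*1 + 0 = 3, q_0 = 3*0 + 1 = 1.
  i=1: a_1=1, p_1 = 1*3 + 1 = 4, q_1 = 1*1 + 0 = 1.
  i=2: a_2=3, p_2 = 3*4 + 3 = 15, q_2 = 3*1 + 1 = 4.
  i=3: a_3=2, p_3 = 2*15 + 4 = 34, q_3 = 2*4 + 1 = 9.
  i=4: a_4=3, p_4 = 3*34 + 15 = 117, q_4 = 3*9 + 4 = 31.
  i=5: a_5=4, p_5 = 4*117 + 34 = 502, q_5 = 4*31 + 9 = 133.
q_5 = 133 > 58, so the last convergent with denominator <= 58 is p_4/q_4 = 117/31.
The closest fraction with denominator <= 58 is either p_4/q_4 or the intermediate fraction (k*p_4 + p_3)/(k*q_4 + q_3) with the largest k >= 1 whose denominator stays <= 58; these approach x as k grows, and every other convergent or intermediate fraction in range is farther away.
Largest k: floor((58 - q_3)/q_4) = floor((58 - 9)/31) = 1.
That gives (1*117 + 34)/(1*31 + 9) = 151/40.
Compare the errors: |x - 117/31| = |502*31 - 117*133|/(133*31) = 1/4123, and |x - 151/40| = |502*40 - 151*133|/(133*40) = 3/5320.
Cross-multiplying, 1*5320 = 5320 < 12369 = 3*4123, so 1/4123 is smaller: the convergent 117/31 is closer to x than 151/40.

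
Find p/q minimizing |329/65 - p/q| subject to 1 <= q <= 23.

Expand x = 329/65 as a continued fraction with the Euclidean algorithm:
  329 = 5*65 + 4, so a_0 = 5.
  65 = 16*4 + 1, so a_1 = 16.
  4 = 4*1 + 0, so a_2 = 4.
so x = [5; 16, 4].
Convergents (p_i = a_i*p_{i-1} + p_{i-2}, q_i = a_i*q_{i-1} + q_{i-2} with p_{-2}=0, p_{-1}=1, q_{-2}=1, q_{-1}=0), until the denominator exceeds 23:
  i=0: a_0=5, p_0 = 5*1 + 0 = 5, q_0 = 5*0 + 1 = 1.
  i=1: a_1=16, p_1 = 16*5 + 1 = 81, q_1 = 16*1 + 0 = 16.
  i=2: a_2=4, p_2 = 4*81 + 5 = 329, q_2 = 4*16 + 1 = 65.
q_2 = 65 > 23, so the last convergent with denominator <= 23 is p_1/q_1 = 81/16.
The closest fraction with denominator <= 23 is either p_1/q_1 or the intermediate fraction (k*p_1 + p_0)/(k*q_1 + q_0) with the largest k >= 1 whose denominator stays <= 23; these approach x as k grows, and every other convergent or intermediate fraction in range is farther away.
Largest k: floor((23 - q_0)/q_1) = floor((23 - 1)/16) = 1.
That gives (1*81 + 5)/(1*16 + 1) = 86/17.
Compare the errors: |x - 81/16| = |329*16 - 81*65|/(65*16) = 1/1040, and |x - 86/17| = |329*17 - 86*65|/(65*17) = 3/1105.
Cross-multiplying, 1*1105 = 1105 < 3120 = 3*1040, so 1/1040 is smaller: the convergent 81/16 is closer to x than 86/17.

81/16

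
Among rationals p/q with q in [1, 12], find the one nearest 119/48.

Expand x = 119/48 as a continued fraction with the Euclidean algorithm:
  119 = 2*48 + 23, so a_0 = 2.
  48 = 2*23 + 2, so a_1 = 2.
  23 = 11*2 + 1, so a_2 = 11.
  2 = 2*1 + 0, so a_3 = 2.
so x = [2; 2, 11, 2].
Convergents (p_i = a_i*p_{i-1} + p_{i-2}, q_i = a_i*q_{i-1} + q_{i-2} with p_{-2}=0, p_{-1}=1, q_{-2}=1, q_{-1}=0), until the denominator exceeds 12:
  i=0: a_0=2, p_0 = 2*1 + 0 = 2, q_0 = 2*0 + 1 = 1.
  i=1: a_1=2, p_1 = 2*2 + 1 = 5, q_1 = 2*1 + 0 = 2.
  i=2: a_2=11, p_2 = 11*5 + 2 = 57, q_2 = 11*2 + 1 = 23.
q_2 = 23 > 12, so the last convergent with denominator <= 12 is p_1/q_1 = 5/2.
The closest fraction with denominator <= 12 is either p_1/q_1 or the intermediate fraction (k*p_1 + p_0)/(k*q_1 + q_0) with the largest k >= 1 whose denominator stays <= 12; these approach x as k grows, and every other convergent or intermediate fraction in range is farther away.
Largest k: floor((12 - q_0)/q_1) = floor((12 - 1)/2) = 5.
That gives (5*5 + 2)/(5*2 + 1) = 27/11.
Compare the errors: |x - 5/2| = |119*2 - 5*48|/(48*2) = 2/96, and |x - 27/11| = |119*11 - 27*48|/(48*11) = 13/528.
Cross-multiplying, 2*528 = 1056 < 1248 = 13*96, so 2/96 is smaller: the convergent 5/2 is closer to x than 27/11.

5/2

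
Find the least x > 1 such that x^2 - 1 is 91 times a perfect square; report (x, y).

First expand sqrt(91) as a continued fraction. With x_i = (sqrt(91) + m_i)/d_i and (m_0, d_0) = (0, 1): a_0 = floor(sqrt(91)) = 9, since 9^2 = 81 <= 91 < 100 = 10^2.
Iterate m_{i+1} = d_i*a_i - m_i, d_{i+1} = (91 - m_{i+1}^2)/d_i, a_{i+1} = floor((a_0 + m_{i+1})/d_{i+1}):
  m_1 = 1*9 - 0 = 9, d_1 = (91 - 9^2)/1 = 10/1 = 10, a_1 = floor((9 + 9)/10) = 1.
  m_2 = 10*1 - 9 = 1, d_2 = (91 - 1^2)/10 = 90/10 = 9, a_2 = floor((9 + 1)/9) = 1.
  m_3 = 9*1 - 1 = 8, d_3 = (91 - 8^2)/9 = 27/9 = 3, a_3 = floor((9 + 8)/3) = 5.
  m_4 = 3*5 - 8 = 7, d_4 = (91 - 7^2)/3 = 42/3 = 14, a_4 = floor((9 + 7)/14) = 1.
  m_5 = 14*1 - 7 = 7, d_5 = (91 - 7^2)/14 = 42/14 = 3, a_5 = floor((9 + 7)/3) = 5.
  m_6 = 3*5 - 7 = 8, d_6 = (91 - 8^2)/3 = 27/3 = 9, a_6 = floor((9 + 8)/9) = 1.
  m_7 = 9*1 - 8 = 1, d_7 = (91 - 1^2)/9 = 90/9 = 10, a_7 = floor((9 + 1)/10) = 1.
  m_8 = 10*1 - 1 = 9, d_8 = (91 - 9^2)/10 = 10/10 = 1, a_8 = floor((9 + 9)/1) = 18.
  m_9 = 1*18 - 9 = 9, d_9 = (91 - 9^2)/1 = 10/1 = 10: (m_9, d_9) = (m_1, d_1) = (9, 10), so from here the quotients repeat a_1, ..., a_8; the period length is 8.
So sqrt(91) = [9; (1, 1, 5, 1, 5, 1, 1, 18)] with period length k = 8.
k is even, so the fundamental solution of x^2 - 91y^2 = 1 is (p_{k-1}, q_{k-1}) = (p_7, q_7); compute convergents through index 7.
Convergents (p_i = a_i*p_{i-1} + p_{i-2}, q_i = a_i*q_{i-1} + q_{i-2} with p_{-2}=0, p_{-1}=1, q_{-2}=1, q_{-1}=0):
  i=0: a_0=9, p_0 = 9*1 + 0 = 9, q_0 = 9*0 + 1 = 1.
  i=1: a_1=1, p_1 = 1*9 + 1 = 10, q_1 = 1*1 + 0 = 1.
  i=2: a_2=1, p_2 = 1*10 + 9 = 19, q_2 = 1*1 + 1 = 2.
  i=3: a_3=5, p_3 = 5*19 + 10 = 105, q_3 = 5*2 + 1 = 11.
  i=4: a_4=1, p_4 = 1*105 + 19 = 124, q_4 = 1*11 + 2 = 13.
  i=5: a_5=5, p_5 = 5*124 + 105 = 725, q_5 = 5*13 + 11 = 76.
  i=6: a_6=1, p_6 = 1*725 + 124 = 849, q_6 = 1*76 + 13 = 89.
  i=7: a_7=1, p_7 = 1*849 + 725 = 1574, q_7 = 1*89 + 76 = 165.
Check: 1574^2 - 91*165^2 = 2477476 - 2477475 = 1, so (x, y) = (1574, 165) solves the equation, and by the theorem it is the least positive solution.

(x, y) = (1574, 165)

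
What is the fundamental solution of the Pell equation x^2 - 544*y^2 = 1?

First expand sqrt(544) as a continued fraction. With x_i = (sqrt(544) + m_i)/d_i and (m_0, d_0) = (0, 1): a_0 = floor(sqrt(544)) = 23, since 23^2 = 529 <= 544 < 576 = 24^2.
Iterate m_{i+1} = d_i*a_i - m_i, d_{i+1} = (544 - m_{i+1}^2)/d_i, a_{i+1} = floor((a_0 + m_{i+1})/d_{i+1}):
  m_1 = 1*23 - 0 = 23, d_1 = (544 - 23^2)/1 = 15/1 = 15, a_1 = floor((23 + 23)/15) = 3.
  m_2 = 15*3 - 23 = 22, d_2 = (544 - 22^2)/15 = 60/15 = 4, a_2 = floor((23 + 22)/4) = 11.
  m_3 = 4*11 - 22 = 22, d_3 = (544 - 22^2)/4 = 60/4 = 15, a_3 = floor((23 + 22)/15) = 3.
  m_4 = 15*3 - 22 = 23, d_4 = (544 - 23^2)/15 = 15/15 = 1, a_4 = floor((23 + 23)/1) = 46.
  m_5 = 1*46 - 23 = 23, d_5 = (544 - 23^2)/1 = 15/1 = 15: (m_5, d_5) = (m_1, d_1) = (23, 15), so from here the quotients repeat a_1, ..., a_4; the period length is 4.
So sqrt(544) = [23; (3, 11, 3, 46)] with period length k = 4.
k is even, so the fundamental solution of x^2 - 544y^2 = 1 is (p_{k-1}, q_{k-1}) = (p_3, q_3); compute convergents through index 3.
Convergents (p_i = a_i*p_{i-1} + p_{i-2}, q_i = a_i*q_{i-1} + q_{i-2} with p_{-2}=0, p_{-1}=1, q_{-2}=1, q_{-1}=0):
  i=0: a_0=23, p_0 = 23*1 + 0 = 23, q_0 = 23*0 + 1 = 1.
  i=1: a_1=3, p_1 = 3*23 + 1 = 70, q_1 = 3*1 + 0 = 3.
  i=2: a_2=11, p_2 = 11*70 + 23 = 793, q_2 = 11*3 + 1 = 34.
  i=3: a_3=3, p_3 = 3*793 + 70 = 2449, q_3 = 3*34 + 3 = 105.
Check: 2449^2 - 544*105^2 = 5997601 - 5997600 = 1, so (x, y) = (2449, 105) solves the equation, and by the theorem it is the least positive solution.

(x, y) = (2449, 105)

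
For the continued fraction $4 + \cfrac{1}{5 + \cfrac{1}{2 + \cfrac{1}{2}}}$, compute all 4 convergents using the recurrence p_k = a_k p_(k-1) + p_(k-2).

Using the convergent recurrence p_i = a_i*p_{i-1} + p_{i-2}, q_i = a_i*q_{i-1} + q_{i-2} with p_{-2}=0, p_{-1}=1, q_{-2}=1, q_{-1}=0:
  i=0: a_0=4, p_0 = 4*1 + 0 = 4, q_0 = 4*0 + 1 = 1.
  i=1: a_1=5, p_1 = 5*4 + 1 = 21, q_1 = 5*1 + 0 = 5.
  i=2: a_2=2, p_2 = 2*21 + 4 = 46, q_2 = 2*5 + 1 = 11.
  i=3: a_3=2, p_3 = 2*46 + 21 = 113, q_3 = 2*11 + 5 = 27.

4/1, 21/5, 46/11, 113/27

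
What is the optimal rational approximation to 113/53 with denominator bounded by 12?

17/8

Expand x = 113/53 as a continued fraction with the Euclidean algorithm:
  113 = 2*53 + 7, so a_0 = 2.
  53 = 7*7 + 4, so a_1 = 7.
  7 = 1*4 + 3, so a_2 = 1.
  4 = 1*3 + 1, so a_3 = 1.
  3 = 3*1 + 0, so a_4 = 3.
so x = [2; 7, 1, 1, 3].
Convergents (p_i = a_i*p_{i-1} + p_{i-2}, q_i = a_i*q_{i-1} + q_{i-2} with p_{-2}=0, p_{-1}=1, q_{-2}=1, q_{-1}=0), until the denominator exceeds 12:
  i=0: a_0=2, p_0 = 2*1 + 0 = 2, q_0 = 2*0 + 1 = 1.
  i=1: a_1=7, p_1 = 7*2 + 1 = 15, q_1 = 7*1 + 0 = 7.
  i=2: a_2=1, p_2 = 1*15 + 2 = 17, q_2 = 1*7 + 1 = 8.
  i=3: a_3=1, p_3 = 1*17 + 15 = 32, q_3 = 1*8 + 7 = 15.
q_3 = 15 > 12, so the last convergent with denominator <= 12 is p_2/q_2 = 17/8.
The closest fraction with denominator <= 12 is either p_2/q_2 or the intermediate fraction (k*p_2 + p_1)/(k*q_2 + q_1) with the largest k >= 1 whose denominator stays <= 12; these approach x as k grows, and every other convergent or intermediate fraction in range is farther away.
Largest k: floor((12 - q_1)/q_2) = floor((12 - 7)/8) = 0.
Since k = 0, no intermediate fraction beyond p_2/q_2 has denominator <= 12, so the convergent 17/8 is the closest (its error is |113*8 - 17*53|/(53*8) = 3/424).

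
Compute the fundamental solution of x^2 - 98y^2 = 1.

First expand sqrt(98) as a continued fraction. With x_i = (sqrt(98) + m_i)/d_i and (m_0, d_0) = (0, 1): a_0 = floor(sqrt(98)) = 9, since 9^2 = 81 <= 98 < 100 = 10^2.
Iterate m_{i+1} = d_i*a_i - m_i, d_{i+1} = (98 - m_{i+1}^2)/d_i, a_{i+1} = floor((a_0 + m_{i+1})/d_{i+1}):
  m_1 = 1*9 - 0 = 9, d_1 = (98 - 9^2)/1 = 17/1 = 17, a_1 = floor((9 + 9)/17) = 1.
  m_2 = 17*1 - 9 = 8, d_2 = (98 - 8^2)/17 = 34/17 = 2, a_2 = floor((9 + 8)/2) = 8.
  m_3 = 2*8 - 8 = 8, d_3 = (98 - 8^2)/2 = 34/2 = 17, a_3 = floor((9 + 8)/17) = 1.
  m_4 = 17*1 - 8 = 9, d_4 = (98 - 9^2)/17 = 17/17 = 1, a_4 = floor((9 + 9)/1) = 18.
  m_5 = 1*18 - 9 = 9, d_5 = (98 - 9^2)/1 = 17/1 = 17: (m_5, d_5) = (m_1, d_1) = (9, 17), so from here the quotients repeat a_1, ..., a_4; the period length is 4.
So sqrt(98) = [9; (1, 8, 1, 18)] with period length k = 4.
k is even, so the fundamental solution of x^2 - 98y^2 = 1 is (p_{k-1}, q_{k-1}) = (p_3, q_3); compute convergents through index 3.
Convergents (p_i = a_i*p_{i-1} + p_{i-2}, q_i = a_i*q_{i-1} + q_{i-2} with p_{-2}=0, p_{-1}=1, q_{-2}=1, q_{-1}=0):
  i=0: a_0=9, p_0 = 9*1 + 0 = 9, q_0 = 9*0 + 1 = 1.
  i=1: a_1=1, p_1 = 1*9 + 1 = 10, q_1 = 1*1 + 0 = 1.
  i=2: a_2=8, p_2 = 8*10 + 9 = 89, q_2 = 8*1 + 1 = 9.
  i=3: a_3=1, p_3 = 1*89 + 10 = 99, q_3 = 1*9 + 1 = 10.
Check: 99^2 - 98*10^2 = 9801 - 9800 = 1, so (x, y) = (99, 10) solves the equation, and by the theorem it is the least positive solution.

(x, y) = (99, 10)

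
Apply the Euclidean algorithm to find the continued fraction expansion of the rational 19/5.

[3; 1, 4]

Run the Euclidean algorithm on 19 and 5; the successive quotients are the partial quotients a_0, a_1, ... (each step inverts the fractional part left over by the previous one):
  19 = 3*5 + 4, so a_0 = 3.
  5 = 1*4 + 1, so a_1 = 1.
  4 = 4*1 + 0, so a_2 = 4.
The remainder reaches 0 after 3 divisions, so the expansion has 3 partial quotients, read off in order.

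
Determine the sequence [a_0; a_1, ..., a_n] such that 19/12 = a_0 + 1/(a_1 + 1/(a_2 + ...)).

Run the Euclidean algorithm on 19 and 12; the successive quotients are the partial quotients a_0, a_1, ... (each step inverts the fractional part left over by the previous one):
  19 = 1*12 + 7, so a_0 = 1.
  12 = 1*7 + 5, so a_1 = 1.
  7 = 1*5 + 2, so a_2 = 1.
  5 = 2*2 + 1, so a_3 = 2.
  2 = 2*1 + 0, so a_4 = 2.
The remainder reaches 0 after 5 divisions, so the expansion has 5 partial quotients, read off in order.

[1; 1, 1, 2, 2]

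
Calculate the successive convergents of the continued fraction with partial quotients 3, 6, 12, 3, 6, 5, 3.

3/1, 19/6, 231/73, 712/225, 4503/1423, 23227/7340, 74184/23443

Using the convergent recurrence p_i = a_i*p_{i-1} + p_{i-2}, q_i = a_i*q_{i-1} + q_{i-2} with p_{-2}=0, p_{-1}=1, q_{-2}=1, q_{-1}=0:
  i=0: a_0=3, p_0 = 3*1 + 0 = 3, q_0 = 3*0 + 1 = 1.
  i=1: a_1=6, p_1 = 6*3 + 1 = 19, q_1 = 6*1 + 0 = 6.
  i=2: a_2=12, p_2 = 12*19 + 3 = 231, q_2 = 12*6 + 1 = 73.
  i=3: a_3=3, p_3 = 3*231 + 19 = 712, q_3 = 3*73 + 6 = 225.
  i=4: a_4=6, p_4 = 6*712 + 231 = 4503, q_4 = 6*225 + 73 = 1423.
  i=5: a_5=5, p_5 = 5*4503 + 712 = 23227, q_5 = 5*1423 + 225 = 7340.
  i=6: a_6=3, p_6 = 3*23227 + 4503 = 74184, q_6 = 3*7340 + 1423 = 23443.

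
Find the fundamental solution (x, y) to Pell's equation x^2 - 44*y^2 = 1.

First expand sqrt(44) as a continued fraction. With x_i = (sqrt(44) + m_i)/d_i and (m_0, d_0) = (0, 1): a_0 = floor(sqrt(44)) = 6, since 6^2 = 36 <= 44 < 49 = 7^2.
Iterate m_{i+1} = d_i*a_i - m_i, d_{i+1} = (44 - m_{i+1}^2)/d_i, a_{i+1} = floor((a_0 + m_{i+1})/d_{i+1}):
  m_1 = 1*6 - 0 = 6, d_1 = (44 - 6^2)/1 = 8/1 = 8, a_1 = floor((6 + 6)/8) = 1.
  m_2 = 8*1 - 6 = 2, d_2 = (44 - 2^2)/8 = 40/8 = 5, a_2 = floor((6 + 2)/5) = 1.
  m_3 = 5*1 - 2 = 3, d_3 = (44 - 3^2)/5 = 35/5 = 7, a_3 = floor((6 + 3)/7) = 1.
  m_4 = 7*1 - 3 = 4, d_4 = (44 - 4^2)/7 = 28/7 = 4, a_4 = floor((6 + 4)/4) = 2.
  m_5 = 4*2 - 4 = 4, d_5 = (44 - 4^2)/4 = 28/4 = 7, a_5 = floor((6 + 4)/7) = 1.
  m_6 = 7*1 - 4 = 3, d_6 = (44 - 3^2)/7 = 35/7 = 5, a_6 = floor((6 + 3)/5) = 1.
  m_7 = 5*1 - 3 = 2, d_7 = (44 - 2^2)/5 = 40/5 = 8, a_7 = floor((6 + 2)/8) = 1.
  m_8 = 8*1 - 2 = 6, d_8 = (44 - 6^2)/8 = 8/8 = 1, a_8 = floor((6 + 6)/1) = 12.
  m_9 = 1*12 - 6 = 6, d_9 = (44 - 6^2)/1 = 8/1 = 8: (m_9, d_9) = (m_1, d_1) = (6, 8), so from here the quotients repeat a_1, ..., a_8; the period length is 8.
So sqrt(44) = [6; (1, 1, 1, 2, 1, 1, 1, 12)] with period length k = 8.
k is even, so the fundamental solution of x^2 - 44y^2 = 1 is (p_{k-1}, q_{k-1}) = (p_7, q_7); compute convergents through index 7.
Convergents (p_i = a_i*p_{i-1} + p_{i-2}, q_i = a_i*q_{i-1} + q_{i-2} with p_{-2}=0, p_{-1}=1, q_{-2}=1, q_{-1}=0):
  i=0: a_0=6, p_0 = 6*1 + 0 = 6, q_0 = 6*0 + 1 = 1.
  i=1: a_1=1, p_1 = 1*6 + 1 = 7, q_1 = 1*1 + 0 = 1.
  i=2: a_2=1, p_2 = 1*7 + 6 = 13, q_2 = 1*1 + 1 = 2.
  i=3: a_3=1, p_3 = 1*13 + 7 = 20, q_3 = 1*2 + 1 = 3.
  i=4: a_4=2, p_4 = 2*20 + 13 = 53, q_4 = 2*3 + 2 = 8.
  i=5: a_5=1, p_5 = 1*53 + 20 = 73, q_5 = 1*8 + 3 = 11.
  i=6: a_6=1, p_6 = 1*73 + 53 = 126, q_6 = 1*11 + 8 = 19.
  i=7: a_7=1, p_7 = 1*126 + 73 = 199, q_7 = 1*19 + 11 = 30.
Check: 199^2 - 44*30^2 = 39601 - 39600 = 1, so (x, y) = (199, 30) solves the equation, and by the theorem it is the least positive solution.

(x, y) = (199, 30)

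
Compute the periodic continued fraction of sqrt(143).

Write x_i = (sqrt(143) + m_i)/d_i with (m_0, d_0) = (0, 1). a_0 = floor(sqrt(143)) = 11, since 11^2 = 121 <= 143 < 144 = 12^2.
Iterate m_{i+1} = d_i*a_i - m_i, d_{i+1} = (143 - m_{i+1}^2)/d_i, a_{i+1} = floor((a_0 + m_{i+1})/d_{i+1}):
  m_1 = 1*11 - 0 = 11, d_1 = (143 - 11^2)/1 = 22/1 = 22, a_1 = floor((11 + 11)/22) = 1.
  m_2 = 22*1 - 11 = 11, d_2 = (143 - 11^2)/22 = 22/22 = 1, a_2 = floor((11 + 11)/1) = 22.
  m_3 = 1*22 - 11 = 11, d_3 = (143 - 11^2)/1 = 22/1 = 22: (m_3, d_3) = (m_1, d_1) = (11, 22), so from here the quotients repeat a_1, a_2; the period length is 2.
Hence the expansion of sqrt(143) is a_0 = 11 followed by the repeating block 1, 22 (period 2).

[11; (1, 22)]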